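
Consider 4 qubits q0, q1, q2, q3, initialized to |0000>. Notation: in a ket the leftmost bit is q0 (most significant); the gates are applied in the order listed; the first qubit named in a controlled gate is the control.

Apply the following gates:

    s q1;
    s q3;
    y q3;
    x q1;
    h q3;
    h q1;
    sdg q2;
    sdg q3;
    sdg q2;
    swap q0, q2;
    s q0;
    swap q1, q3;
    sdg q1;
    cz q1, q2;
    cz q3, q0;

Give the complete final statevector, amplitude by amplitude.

The final amplitudes are I/2 on |0000>, -I/2 on |0001>, I/2 on |0100>, -I/2 on |0101>, and 0 on every other basis state.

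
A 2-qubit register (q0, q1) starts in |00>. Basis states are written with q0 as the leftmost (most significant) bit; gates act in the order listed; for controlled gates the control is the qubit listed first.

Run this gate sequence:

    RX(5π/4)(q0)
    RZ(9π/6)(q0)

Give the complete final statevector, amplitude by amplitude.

The final amplitudes are sqrt(2 - sqrt(2))*exp(I*pi/4)/2 on |00>, 0 on |01>, sqrt(sqrt(2) + 2)*exp(I*pi/4)/2 on |10>, 0 on |11>.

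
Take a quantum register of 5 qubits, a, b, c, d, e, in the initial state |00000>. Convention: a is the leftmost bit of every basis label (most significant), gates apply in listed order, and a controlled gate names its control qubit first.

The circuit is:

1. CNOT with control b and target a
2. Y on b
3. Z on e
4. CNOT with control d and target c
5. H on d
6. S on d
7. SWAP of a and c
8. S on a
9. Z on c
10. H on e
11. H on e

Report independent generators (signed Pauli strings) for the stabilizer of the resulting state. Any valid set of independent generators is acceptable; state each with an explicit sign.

One valid set of independent stabilizer generators is +IIIYI, +ZIIII, -IZIII, +IIZII, +IIIIZ (any independent generating set of the same group is equally correct).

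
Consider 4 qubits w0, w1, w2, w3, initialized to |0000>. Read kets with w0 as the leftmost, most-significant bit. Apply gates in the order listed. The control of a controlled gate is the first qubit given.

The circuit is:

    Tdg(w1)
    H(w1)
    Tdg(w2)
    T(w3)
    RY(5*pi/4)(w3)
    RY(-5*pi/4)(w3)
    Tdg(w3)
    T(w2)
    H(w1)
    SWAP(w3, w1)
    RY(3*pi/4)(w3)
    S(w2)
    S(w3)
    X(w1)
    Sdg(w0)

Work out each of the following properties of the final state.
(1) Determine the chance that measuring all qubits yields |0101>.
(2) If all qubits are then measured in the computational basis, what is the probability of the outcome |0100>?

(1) A full measurement returns |0101> with probability sqrt(2)/4 + 1/2. Key observation: gates 2-9 undo each other exactly, leaving only the rest of the circuit to track.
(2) The probability of measuring |0100> is 1/2 - sqrt(2)/4.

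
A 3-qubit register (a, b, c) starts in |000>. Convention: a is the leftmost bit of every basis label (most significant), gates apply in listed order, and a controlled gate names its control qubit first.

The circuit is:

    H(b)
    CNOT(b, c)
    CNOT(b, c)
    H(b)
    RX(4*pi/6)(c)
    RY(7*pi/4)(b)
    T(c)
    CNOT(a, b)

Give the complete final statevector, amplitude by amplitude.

After the circuit, the state carries amplitude -sqrt(sqrt(2) + 2)/4 on |000>, sqrt(3*sqrt(2) + 6)*exp(3*I*pi/4)/4 on |001>, sqrt(2 - sqrt(2))/4 on |010>, -sqrt(6 - 3*sqrt(2))*exp(3*I*pi/4)/4 on |011>, 0 on |100>, 0 on |101>, 0 on |110>, 0 on |111>.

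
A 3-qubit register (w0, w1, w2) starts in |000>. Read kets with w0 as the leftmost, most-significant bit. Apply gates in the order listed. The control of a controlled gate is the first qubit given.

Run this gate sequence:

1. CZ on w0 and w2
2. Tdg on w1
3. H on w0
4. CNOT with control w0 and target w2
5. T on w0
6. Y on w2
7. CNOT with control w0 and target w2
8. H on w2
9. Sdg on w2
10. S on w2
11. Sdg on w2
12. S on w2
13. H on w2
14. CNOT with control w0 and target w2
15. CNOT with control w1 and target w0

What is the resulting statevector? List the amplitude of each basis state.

The resulting statevector has amplitude sqrt(2)*I/2 on |001>, -sqrt(2)*exp(3*I*pi/4)/2 on |100>, and 0 on every other basis state. Key observation: gates 7-14 undo each other exactly, leaving only the rest of the circuit to track.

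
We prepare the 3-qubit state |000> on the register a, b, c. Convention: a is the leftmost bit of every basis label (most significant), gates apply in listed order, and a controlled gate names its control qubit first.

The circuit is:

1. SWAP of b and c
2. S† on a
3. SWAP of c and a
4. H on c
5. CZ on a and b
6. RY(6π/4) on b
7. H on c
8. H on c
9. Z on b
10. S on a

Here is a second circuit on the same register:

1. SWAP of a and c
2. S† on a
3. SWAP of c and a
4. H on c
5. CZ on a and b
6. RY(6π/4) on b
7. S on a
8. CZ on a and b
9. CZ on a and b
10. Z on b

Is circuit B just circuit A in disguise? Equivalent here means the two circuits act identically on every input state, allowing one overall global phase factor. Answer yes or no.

No — the two circuits implement different unitaries, even allowing a global phase.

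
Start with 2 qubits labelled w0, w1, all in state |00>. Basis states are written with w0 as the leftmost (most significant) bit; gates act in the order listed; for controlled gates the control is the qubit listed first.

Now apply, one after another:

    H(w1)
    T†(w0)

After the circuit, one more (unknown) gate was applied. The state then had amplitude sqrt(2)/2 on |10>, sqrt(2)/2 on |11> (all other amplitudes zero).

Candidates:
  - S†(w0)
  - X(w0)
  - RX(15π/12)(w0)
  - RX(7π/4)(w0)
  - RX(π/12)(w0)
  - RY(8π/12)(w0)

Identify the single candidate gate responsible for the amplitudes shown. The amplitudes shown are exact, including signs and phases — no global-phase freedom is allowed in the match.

The unique candidate consistent with the amplitudes is X(w0).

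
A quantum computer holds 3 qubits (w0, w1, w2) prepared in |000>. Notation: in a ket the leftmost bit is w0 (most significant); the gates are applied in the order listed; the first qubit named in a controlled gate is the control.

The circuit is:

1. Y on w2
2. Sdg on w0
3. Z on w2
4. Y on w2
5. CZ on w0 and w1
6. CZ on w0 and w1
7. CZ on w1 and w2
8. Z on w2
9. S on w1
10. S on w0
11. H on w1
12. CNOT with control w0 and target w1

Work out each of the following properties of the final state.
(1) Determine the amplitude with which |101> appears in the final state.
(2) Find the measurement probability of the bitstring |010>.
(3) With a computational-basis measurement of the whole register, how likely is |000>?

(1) The amplitude on |101> is 0. Key observation: gates 5-6 undo each other exactly, leaving only the rest of the circuit to track.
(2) The probability of measuring |010> is 1/2.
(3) The probability of measuring |000> is 1/2.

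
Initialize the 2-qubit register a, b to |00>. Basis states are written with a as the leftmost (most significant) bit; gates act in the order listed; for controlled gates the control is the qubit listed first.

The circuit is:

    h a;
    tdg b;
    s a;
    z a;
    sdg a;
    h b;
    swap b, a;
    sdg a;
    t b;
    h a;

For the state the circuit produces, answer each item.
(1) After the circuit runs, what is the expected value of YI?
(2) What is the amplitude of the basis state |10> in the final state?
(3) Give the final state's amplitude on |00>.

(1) The expectation value of YI is 1.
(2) The amplitude on |10> is sqrt(2)*(1 + I)/4.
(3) The amplitude on |00> is sqrt(2)*(1 - I)/4.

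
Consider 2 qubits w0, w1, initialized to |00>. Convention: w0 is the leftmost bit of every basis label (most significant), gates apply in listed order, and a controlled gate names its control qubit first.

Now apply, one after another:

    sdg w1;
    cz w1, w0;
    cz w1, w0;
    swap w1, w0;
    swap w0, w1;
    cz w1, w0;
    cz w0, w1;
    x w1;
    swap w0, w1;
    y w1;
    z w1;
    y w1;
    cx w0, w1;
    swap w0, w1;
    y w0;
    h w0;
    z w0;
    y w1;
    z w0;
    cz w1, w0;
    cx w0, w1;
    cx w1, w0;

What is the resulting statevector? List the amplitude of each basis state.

The resulting statevector has amplitude sqrt(2)/2 on |00>, sqrt(2)/2 on |01>, 0 on |10>, 0 on |11>. Key observation: gates 2-3 undo each other exactly, leaving only the rest of the circuit to track.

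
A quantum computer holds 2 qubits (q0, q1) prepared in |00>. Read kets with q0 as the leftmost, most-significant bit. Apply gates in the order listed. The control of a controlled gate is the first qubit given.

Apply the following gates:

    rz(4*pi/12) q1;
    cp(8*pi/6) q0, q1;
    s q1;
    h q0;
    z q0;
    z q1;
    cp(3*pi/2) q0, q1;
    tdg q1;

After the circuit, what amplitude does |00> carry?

|00> carries amplitude -sqrt(2)*exp(5*I*pi/6)/2 in the final state.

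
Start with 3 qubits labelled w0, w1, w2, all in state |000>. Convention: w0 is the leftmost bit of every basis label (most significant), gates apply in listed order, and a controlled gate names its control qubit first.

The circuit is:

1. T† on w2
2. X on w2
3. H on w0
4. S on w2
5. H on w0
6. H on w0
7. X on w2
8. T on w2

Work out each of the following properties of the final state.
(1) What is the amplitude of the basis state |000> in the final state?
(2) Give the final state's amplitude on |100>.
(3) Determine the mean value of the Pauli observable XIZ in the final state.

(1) The final state's coefficient on |000> equals sqrt(2)*I/2.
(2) |100> carries amplitude sqrt(2)*I/2 in the final state.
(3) The expectation value of XIZ is 1.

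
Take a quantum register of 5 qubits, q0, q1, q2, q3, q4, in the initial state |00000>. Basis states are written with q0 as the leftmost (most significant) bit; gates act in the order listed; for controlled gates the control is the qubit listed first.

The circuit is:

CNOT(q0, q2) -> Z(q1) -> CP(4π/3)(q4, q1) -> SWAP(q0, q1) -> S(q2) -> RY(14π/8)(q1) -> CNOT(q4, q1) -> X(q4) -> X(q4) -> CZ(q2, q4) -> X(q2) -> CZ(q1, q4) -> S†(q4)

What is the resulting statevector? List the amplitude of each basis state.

The final amplitudes are -sqrt(sqrt(2) + 2)/2 on |00100>, sqrt(2 - sqrt(2))/2 on |01100>, and 0 on every other basis state. Key observation: gates 8-9 undo each other exactly, leaving only the rest of the circuit to track.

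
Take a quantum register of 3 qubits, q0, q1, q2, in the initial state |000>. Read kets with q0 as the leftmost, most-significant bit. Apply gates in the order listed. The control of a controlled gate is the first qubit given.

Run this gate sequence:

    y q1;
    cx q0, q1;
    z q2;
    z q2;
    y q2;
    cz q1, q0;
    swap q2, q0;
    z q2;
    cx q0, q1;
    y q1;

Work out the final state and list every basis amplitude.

The final amplitudes are -I on |110>, and 0 on every other basis state.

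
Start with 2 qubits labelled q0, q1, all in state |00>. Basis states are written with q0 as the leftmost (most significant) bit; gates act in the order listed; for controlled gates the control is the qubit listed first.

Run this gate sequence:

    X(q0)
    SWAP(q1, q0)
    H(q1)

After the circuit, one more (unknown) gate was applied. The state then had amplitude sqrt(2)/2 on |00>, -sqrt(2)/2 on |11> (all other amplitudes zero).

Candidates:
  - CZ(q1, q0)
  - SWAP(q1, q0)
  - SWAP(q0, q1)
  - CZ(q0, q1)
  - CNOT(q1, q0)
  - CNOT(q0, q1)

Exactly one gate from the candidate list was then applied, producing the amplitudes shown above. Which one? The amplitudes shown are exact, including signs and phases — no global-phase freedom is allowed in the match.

The applied gate was CNOT(q1, q0).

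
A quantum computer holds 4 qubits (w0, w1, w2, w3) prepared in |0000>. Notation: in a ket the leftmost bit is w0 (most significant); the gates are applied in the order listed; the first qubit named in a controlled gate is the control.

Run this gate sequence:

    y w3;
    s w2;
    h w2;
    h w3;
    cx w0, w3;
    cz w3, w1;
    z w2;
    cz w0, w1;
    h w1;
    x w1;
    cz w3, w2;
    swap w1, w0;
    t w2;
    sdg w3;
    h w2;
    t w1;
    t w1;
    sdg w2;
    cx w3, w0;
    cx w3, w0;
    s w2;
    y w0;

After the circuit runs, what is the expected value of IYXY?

In the final state, IYXY has expectation 0. Key observation: gates 18-21 undo each other exactly, leaving only the rest of the circuit to track.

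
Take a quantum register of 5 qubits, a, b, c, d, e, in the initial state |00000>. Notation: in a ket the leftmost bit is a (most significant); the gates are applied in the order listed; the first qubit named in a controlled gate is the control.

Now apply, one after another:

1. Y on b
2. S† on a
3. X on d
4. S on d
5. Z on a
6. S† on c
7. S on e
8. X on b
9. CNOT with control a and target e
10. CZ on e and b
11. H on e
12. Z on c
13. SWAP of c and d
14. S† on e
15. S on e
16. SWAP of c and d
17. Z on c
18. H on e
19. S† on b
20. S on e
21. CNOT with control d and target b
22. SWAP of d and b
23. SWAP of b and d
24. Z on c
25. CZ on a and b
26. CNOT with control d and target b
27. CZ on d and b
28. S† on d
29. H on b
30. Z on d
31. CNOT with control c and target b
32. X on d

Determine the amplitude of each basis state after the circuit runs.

The resulting statevector has amplitude -sqrt(2)*I/2 on |00000>, -sqrt(2)*I/2 on |01000>, and 0 on every other basis state.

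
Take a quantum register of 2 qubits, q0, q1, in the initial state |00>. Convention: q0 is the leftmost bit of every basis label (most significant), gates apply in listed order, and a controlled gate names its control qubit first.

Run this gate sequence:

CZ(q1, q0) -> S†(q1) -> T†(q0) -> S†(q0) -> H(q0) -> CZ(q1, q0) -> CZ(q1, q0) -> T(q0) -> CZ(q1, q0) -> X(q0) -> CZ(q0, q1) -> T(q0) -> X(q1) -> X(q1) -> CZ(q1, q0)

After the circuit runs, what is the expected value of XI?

In the final state, XI has expectation 1. Key observation: the block from step 13 through step 14 cancels to the identity and can be dropped.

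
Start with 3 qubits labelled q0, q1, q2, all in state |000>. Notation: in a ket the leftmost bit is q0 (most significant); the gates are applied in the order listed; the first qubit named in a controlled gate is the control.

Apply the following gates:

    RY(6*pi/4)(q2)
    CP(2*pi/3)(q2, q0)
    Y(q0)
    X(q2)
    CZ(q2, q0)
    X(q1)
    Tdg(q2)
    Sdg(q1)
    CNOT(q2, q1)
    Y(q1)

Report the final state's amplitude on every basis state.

After the circuit, the state carries amplitude -sqrt(2)*I/2 on |100>, sqrt(2)*exp(I*pi/4)/2 on |111>, and 0 on every other basis state.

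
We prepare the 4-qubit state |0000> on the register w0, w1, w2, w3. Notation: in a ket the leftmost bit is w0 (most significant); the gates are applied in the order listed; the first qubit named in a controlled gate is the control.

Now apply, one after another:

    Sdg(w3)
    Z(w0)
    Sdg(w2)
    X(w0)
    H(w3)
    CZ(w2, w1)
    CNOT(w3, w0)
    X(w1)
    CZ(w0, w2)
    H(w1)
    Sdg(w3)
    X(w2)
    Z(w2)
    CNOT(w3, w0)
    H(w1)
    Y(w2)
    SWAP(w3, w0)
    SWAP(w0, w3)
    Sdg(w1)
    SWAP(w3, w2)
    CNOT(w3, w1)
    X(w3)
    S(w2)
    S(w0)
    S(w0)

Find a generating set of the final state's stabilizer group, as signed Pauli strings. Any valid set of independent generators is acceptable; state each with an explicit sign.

The stabilizer group can be generated by +IIXI, -ZIII, -IZII, -IIIZ, among other valid generating sets.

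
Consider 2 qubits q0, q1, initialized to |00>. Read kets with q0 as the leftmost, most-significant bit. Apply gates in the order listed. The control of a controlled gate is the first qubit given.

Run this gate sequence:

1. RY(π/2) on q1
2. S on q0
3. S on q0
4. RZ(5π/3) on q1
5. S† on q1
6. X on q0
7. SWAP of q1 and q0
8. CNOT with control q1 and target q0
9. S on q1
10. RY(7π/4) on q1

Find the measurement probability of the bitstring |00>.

A full measurement returns |00> with probability 1/4 - sqrt(2)/8.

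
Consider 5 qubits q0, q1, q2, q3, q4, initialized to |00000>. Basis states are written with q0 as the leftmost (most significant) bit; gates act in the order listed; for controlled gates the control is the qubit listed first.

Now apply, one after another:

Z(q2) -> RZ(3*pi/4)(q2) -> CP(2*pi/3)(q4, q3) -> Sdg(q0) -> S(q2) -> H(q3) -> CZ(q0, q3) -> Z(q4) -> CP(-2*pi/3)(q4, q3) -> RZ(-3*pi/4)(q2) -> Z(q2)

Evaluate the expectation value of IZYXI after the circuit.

The observable IZYXI averages to 0.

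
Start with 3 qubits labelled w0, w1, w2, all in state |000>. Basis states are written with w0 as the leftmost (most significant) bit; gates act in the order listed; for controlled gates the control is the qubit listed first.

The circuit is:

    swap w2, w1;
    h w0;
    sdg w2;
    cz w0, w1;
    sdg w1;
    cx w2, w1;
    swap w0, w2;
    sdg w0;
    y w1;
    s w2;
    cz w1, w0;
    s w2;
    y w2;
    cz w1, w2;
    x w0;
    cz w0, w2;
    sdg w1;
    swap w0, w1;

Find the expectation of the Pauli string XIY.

In the final state, XIY has expectation 0.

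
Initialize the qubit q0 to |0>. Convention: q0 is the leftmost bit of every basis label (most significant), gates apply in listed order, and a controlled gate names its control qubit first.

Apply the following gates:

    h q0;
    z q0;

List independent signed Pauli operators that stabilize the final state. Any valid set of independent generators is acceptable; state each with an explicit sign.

One valid set of independent stabilizer generators is -X (any independent generating set of the same group is equally correct).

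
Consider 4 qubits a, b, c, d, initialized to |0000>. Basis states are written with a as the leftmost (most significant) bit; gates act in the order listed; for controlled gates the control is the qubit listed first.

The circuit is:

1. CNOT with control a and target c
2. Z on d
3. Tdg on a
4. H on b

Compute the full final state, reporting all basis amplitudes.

The resulting statevector has amplitude sqrt(2)/2 on |0000>, sqrt(2)/2 on |0100>, and 0 on every other basis state.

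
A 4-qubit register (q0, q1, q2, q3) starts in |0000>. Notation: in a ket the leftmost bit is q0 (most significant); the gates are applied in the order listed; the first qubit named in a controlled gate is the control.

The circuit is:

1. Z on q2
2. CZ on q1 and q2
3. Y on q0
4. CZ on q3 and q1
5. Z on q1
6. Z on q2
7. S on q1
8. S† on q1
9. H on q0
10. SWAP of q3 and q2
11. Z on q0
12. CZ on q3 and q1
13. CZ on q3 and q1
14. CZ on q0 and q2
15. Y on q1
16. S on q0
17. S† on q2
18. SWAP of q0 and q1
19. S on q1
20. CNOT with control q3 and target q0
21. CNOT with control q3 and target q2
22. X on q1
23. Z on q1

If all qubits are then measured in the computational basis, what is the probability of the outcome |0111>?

A full measurement returns |0111> with probability 0.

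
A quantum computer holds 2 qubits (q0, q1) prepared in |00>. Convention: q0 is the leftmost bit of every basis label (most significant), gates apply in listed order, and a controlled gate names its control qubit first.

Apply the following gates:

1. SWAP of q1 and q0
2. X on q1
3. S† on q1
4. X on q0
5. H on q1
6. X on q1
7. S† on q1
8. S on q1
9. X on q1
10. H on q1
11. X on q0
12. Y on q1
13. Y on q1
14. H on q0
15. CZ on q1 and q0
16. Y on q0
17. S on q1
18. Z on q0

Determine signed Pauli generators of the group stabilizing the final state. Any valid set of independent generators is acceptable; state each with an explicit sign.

One valid set of independent stabilizer generators is -XI, -IZ (any independent generating set of the same group is equally correct). Key observation: the block from step 4 through step 11 cancels to the identity and can be dropped.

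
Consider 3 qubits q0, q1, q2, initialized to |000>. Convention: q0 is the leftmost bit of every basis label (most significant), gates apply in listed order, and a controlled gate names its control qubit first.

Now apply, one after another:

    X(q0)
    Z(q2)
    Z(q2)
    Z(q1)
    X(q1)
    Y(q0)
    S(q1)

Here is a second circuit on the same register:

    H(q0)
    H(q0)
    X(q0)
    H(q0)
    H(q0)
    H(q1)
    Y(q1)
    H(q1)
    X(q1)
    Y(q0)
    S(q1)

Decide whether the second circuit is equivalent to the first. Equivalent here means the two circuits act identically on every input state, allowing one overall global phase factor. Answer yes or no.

No: there is an input state on which the two circuits produce genuinely different outputs (not merely differing by a phase).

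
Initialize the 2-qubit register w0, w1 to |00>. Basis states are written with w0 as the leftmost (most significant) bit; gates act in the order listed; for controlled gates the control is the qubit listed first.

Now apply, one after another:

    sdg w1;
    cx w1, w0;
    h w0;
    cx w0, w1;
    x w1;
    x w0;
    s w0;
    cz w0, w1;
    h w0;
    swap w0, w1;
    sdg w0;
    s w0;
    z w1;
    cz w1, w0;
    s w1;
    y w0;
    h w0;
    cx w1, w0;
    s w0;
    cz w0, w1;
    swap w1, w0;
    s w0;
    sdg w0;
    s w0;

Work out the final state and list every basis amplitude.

The final amplitudes are sqrt(2)*(-1 + I)/4 on |00>, sqrt(2)*(1 - I)/4 on |01>, sqrt(2)*(-1 - I)/4 on |10>, sqrt(2)*(1 + I)/4 on |11>.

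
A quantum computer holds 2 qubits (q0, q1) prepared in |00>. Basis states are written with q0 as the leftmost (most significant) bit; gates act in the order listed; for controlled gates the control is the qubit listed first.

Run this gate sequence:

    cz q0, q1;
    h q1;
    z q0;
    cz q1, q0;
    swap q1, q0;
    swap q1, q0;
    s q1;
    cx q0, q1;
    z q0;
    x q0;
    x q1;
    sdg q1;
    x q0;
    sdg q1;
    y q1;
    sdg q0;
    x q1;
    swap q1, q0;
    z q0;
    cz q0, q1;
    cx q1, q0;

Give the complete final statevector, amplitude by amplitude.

After the circuit, the state carries amplitude -sqrt(2)/2 on |00>, 0 on |01>, -sqrt(2)*I/2 on |10>, 0 on |11>.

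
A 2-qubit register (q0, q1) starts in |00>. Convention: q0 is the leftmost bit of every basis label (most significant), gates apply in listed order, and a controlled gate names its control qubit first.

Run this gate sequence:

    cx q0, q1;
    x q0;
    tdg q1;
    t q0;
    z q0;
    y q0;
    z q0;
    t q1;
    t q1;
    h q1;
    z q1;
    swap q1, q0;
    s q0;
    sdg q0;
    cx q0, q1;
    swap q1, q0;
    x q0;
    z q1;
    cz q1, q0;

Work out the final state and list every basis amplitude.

After the circuit, the state carries amplitude 0 on |00>, sqrt(2)*exp(3*I*pi/4)/2 on |01>, sqrt(2)*exp(3*I*pi/4)/2 on |10>, 0 on |11>. Key observation: gates 13-14 undo each other exactly, leaving only the rest of the circuit to track.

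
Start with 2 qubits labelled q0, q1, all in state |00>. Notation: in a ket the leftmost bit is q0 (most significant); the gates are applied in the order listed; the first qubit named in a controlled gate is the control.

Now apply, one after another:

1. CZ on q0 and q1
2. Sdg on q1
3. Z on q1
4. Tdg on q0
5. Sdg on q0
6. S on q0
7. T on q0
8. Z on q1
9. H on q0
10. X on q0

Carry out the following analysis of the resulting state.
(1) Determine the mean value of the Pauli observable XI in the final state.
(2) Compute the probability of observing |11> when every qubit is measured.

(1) The expectation value of XI is 1. Key observation: gates 3-8 undo each other exactly, leaving only the rest of the circuit to track.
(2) The probability of measuring |11> is 0.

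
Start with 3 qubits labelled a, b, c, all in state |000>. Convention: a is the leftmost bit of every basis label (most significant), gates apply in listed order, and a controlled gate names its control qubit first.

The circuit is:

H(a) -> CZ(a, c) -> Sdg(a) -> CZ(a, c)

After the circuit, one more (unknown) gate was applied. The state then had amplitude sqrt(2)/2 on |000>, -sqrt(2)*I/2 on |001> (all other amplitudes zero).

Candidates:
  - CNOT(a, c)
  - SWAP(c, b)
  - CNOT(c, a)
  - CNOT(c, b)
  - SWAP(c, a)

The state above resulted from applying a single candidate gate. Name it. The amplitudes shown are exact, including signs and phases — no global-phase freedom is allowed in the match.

It was SWAP(c, a) that produced the state shown.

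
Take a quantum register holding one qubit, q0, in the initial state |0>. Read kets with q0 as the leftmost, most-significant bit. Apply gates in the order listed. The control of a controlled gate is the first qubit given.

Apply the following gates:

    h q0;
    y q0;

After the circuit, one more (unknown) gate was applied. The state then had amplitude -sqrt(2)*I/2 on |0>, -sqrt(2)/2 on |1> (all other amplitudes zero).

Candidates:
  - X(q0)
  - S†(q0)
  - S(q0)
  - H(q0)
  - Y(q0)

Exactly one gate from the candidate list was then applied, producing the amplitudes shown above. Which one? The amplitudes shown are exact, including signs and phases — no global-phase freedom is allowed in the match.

It was S(q0) that produced the state shown.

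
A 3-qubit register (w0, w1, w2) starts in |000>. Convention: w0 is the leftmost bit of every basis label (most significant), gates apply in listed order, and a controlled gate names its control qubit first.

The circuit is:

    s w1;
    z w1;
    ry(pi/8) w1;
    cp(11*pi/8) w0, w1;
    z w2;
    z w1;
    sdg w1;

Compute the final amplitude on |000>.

The amplitude on |000> is cos(pi/16).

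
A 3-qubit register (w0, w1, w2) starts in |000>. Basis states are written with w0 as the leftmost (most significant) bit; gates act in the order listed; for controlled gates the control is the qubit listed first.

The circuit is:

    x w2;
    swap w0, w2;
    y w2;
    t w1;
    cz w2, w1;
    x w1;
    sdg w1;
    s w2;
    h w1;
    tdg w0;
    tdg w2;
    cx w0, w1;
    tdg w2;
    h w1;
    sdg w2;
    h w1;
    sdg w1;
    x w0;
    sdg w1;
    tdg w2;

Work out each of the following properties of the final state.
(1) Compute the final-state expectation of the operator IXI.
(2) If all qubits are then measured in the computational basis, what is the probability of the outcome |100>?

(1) The expectation value of IXI is 1.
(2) Outcome |100> occurs with probability 0.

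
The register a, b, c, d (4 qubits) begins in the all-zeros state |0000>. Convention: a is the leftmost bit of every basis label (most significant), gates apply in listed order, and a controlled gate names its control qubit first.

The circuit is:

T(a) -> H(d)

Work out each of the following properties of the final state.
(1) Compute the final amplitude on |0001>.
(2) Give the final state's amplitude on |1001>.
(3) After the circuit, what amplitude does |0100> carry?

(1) The final state's coefficient on |0001> equals sqrt(2)/2.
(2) The amplitude on |1001> is 0.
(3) The final state's coefficient on |0100> equals 0.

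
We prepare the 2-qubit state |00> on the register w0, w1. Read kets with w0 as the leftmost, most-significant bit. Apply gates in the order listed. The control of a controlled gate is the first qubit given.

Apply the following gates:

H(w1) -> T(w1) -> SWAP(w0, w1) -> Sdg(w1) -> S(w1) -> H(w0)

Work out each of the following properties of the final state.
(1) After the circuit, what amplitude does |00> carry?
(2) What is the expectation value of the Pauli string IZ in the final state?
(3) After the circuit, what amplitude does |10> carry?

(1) The final state's coefficient on |00> equals 1/2 + exp(I*pi/4)/2.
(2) The observable IZ averages to 1.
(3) The final state's coefficient on |10> equals 1/2 - exp(I*pi/4)/2.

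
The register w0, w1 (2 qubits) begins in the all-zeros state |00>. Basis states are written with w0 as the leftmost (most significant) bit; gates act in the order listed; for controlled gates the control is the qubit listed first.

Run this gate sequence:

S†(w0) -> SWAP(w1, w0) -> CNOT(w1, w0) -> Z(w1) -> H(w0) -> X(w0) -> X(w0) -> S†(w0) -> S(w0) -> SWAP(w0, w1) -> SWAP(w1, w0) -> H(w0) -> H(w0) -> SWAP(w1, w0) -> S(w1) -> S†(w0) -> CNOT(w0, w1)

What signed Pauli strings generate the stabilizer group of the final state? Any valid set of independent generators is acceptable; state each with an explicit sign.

The final state is stabilized by the group generated by +IY, +ZI; other independent generating sets are equally valid. Key observation: steps 11-14 multiply out to the identity, so the circuit reduces to the remaining gates.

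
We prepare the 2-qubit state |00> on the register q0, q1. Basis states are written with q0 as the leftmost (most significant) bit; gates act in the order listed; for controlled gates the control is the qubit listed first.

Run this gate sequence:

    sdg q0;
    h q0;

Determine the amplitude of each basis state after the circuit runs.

After the circuit, the state carries amplitude sqrt(2)/2 on |00>, 0 on |01>, sqrt(2)/2 on |10>, 0 on |11>.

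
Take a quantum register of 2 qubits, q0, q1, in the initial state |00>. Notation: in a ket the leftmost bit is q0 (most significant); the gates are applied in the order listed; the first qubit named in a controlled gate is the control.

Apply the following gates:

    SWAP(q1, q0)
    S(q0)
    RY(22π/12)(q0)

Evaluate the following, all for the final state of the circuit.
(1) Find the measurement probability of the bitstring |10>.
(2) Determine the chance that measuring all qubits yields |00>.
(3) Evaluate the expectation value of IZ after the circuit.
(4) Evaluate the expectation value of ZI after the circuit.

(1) A full measurement returns |10> with probability 1/2 - sqrt(3)/4.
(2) A full measurement returns |00> with probability sqrt(3)/4 + 1/2.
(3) The expectation value of IZ is 1.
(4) The observable ZI averages to sqrt(3)/2.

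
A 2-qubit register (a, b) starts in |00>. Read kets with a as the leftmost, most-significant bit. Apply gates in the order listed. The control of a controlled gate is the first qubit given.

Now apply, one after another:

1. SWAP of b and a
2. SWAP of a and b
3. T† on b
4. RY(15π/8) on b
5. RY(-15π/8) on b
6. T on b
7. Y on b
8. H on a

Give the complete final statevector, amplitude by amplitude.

The resulting statevector has amplitude 0 on |00>, sqrt(2)*I/2 on |01>, 0 on |10>, sqrt(2)*I/2 on |11>.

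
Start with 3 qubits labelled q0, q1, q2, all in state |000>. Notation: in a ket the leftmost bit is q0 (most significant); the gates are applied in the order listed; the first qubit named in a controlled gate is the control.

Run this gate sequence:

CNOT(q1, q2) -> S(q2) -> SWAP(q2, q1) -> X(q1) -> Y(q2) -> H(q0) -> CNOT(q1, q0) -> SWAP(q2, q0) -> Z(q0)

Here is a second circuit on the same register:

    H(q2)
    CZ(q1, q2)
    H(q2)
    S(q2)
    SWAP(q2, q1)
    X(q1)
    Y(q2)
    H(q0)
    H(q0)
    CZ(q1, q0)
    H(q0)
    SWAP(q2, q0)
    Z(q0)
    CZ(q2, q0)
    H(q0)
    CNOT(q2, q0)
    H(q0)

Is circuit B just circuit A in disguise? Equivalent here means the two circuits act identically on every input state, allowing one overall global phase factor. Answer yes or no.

Yes: on every input state the two circuits agree up to one overall phase factor.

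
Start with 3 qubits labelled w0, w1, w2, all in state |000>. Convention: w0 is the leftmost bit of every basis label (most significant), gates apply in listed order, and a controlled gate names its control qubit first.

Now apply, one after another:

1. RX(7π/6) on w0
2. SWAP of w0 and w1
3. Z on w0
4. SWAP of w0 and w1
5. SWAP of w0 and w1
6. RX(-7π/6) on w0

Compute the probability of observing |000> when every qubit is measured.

Outcome |000> occurs with probability 7/16 - sqrt(3)/4.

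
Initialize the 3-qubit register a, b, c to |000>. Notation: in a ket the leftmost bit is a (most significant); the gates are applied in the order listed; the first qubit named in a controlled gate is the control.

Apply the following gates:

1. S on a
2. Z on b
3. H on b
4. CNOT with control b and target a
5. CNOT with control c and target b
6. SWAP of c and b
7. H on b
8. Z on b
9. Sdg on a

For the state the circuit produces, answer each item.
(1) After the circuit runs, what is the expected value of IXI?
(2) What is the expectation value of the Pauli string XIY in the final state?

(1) The expectation value of IXI is -1.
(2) In the final state, XIY has expectation -1.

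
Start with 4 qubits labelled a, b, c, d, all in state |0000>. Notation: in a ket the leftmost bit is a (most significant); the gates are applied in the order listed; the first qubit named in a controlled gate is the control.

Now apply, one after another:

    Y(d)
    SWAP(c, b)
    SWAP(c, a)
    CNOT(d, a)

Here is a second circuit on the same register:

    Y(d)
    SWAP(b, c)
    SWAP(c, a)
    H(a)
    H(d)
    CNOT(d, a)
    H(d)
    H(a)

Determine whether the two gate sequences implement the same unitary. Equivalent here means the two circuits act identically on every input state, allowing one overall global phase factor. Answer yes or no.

No: there is an input state on which the two circuits produce genuinely different outputs (not merely differing by a phase).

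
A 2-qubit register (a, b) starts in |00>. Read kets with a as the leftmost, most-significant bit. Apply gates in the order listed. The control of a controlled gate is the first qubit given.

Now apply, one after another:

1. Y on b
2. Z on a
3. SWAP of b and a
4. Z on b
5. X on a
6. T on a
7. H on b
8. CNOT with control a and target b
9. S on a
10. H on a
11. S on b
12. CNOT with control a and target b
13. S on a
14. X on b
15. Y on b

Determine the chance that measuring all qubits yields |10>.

A full measurement returns |10> with probability 1/4.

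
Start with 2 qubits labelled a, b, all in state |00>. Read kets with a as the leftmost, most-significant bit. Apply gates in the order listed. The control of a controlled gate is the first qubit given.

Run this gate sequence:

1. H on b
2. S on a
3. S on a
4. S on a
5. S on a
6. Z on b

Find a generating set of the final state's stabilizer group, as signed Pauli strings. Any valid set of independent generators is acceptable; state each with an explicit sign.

One valid set of independent stabilizer generators is -IX, +ZI (any independent generating set of the same group is equally correct). Key observation: gates 2-5 undo each other exactly, leaving only the rest of the circuit to track.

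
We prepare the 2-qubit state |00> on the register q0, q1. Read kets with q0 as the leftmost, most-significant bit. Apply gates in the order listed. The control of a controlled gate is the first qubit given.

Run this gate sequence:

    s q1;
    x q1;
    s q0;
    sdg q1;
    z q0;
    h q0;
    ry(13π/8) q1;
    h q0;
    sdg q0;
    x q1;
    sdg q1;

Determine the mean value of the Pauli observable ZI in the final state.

In the final state, ZI has expectation 1.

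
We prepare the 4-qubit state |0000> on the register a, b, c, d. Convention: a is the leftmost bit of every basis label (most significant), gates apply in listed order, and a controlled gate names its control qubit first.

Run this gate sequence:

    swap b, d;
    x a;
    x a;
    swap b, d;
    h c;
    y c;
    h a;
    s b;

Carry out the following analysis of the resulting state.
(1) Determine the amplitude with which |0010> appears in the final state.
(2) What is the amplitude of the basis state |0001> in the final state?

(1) |0010> carries amplitude I/2 in the final state. Key observation: steps 1-4 multiply out to the identity, so the circuit reduces to the remaining gates.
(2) |0001> carries amplitude 0 in the final state.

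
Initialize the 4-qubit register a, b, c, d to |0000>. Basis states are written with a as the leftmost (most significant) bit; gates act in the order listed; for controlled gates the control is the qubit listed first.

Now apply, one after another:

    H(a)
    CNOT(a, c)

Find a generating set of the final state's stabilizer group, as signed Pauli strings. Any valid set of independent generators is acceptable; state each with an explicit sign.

One valid set of independent stabilizer generators is +XIXI, +ZIZI, +IZII, +IIIZ (any independent generating set of the same group is equally correct).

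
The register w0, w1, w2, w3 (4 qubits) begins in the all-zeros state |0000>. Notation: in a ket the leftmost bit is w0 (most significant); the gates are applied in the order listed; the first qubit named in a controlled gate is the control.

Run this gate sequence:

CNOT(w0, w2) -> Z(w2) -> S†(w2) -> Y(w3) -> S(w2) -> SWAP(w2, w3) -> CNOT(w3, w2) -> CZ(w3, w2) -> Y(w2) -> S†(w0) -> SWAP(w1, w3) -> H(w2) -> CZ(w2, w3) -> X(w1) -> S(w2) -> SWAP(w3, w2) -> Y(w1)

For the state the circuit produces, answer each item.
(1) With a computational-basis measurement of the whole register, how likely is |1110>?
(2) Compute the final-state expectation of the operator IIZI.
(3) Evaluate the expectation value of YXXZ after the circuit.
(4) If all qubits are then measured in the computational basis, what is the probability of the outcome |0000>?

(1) A full measurement returns |1110> with probability 0.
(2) The observable IIZI averages to 1.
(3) The expectation value of YXXZ is 0.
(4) The probability of measuring |0000> is 1/2.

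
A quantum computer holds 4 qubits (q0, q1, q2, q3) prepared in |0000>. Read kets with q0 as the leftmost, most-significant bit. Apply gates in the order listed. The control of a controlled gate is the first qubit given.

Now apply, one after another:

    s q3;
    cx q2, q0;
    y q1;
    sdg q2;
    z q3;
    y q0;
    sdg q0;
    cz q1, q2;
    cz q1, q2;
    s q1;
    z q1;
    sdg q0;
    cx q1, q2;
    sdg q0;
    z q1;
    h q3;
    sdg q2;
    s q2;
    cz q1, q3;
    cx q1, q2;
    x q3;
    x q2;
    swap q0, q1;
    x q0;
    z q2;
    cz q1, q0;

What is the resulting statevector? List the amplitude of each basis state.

The final amplitudes are sqrt(2)/2 on |0110>, -sqrt(2)/2 on |0111>, and 0 on every other basis state. Key observation: gates 8-9 undo each other exactly, leaving only the rest of the circuit to track.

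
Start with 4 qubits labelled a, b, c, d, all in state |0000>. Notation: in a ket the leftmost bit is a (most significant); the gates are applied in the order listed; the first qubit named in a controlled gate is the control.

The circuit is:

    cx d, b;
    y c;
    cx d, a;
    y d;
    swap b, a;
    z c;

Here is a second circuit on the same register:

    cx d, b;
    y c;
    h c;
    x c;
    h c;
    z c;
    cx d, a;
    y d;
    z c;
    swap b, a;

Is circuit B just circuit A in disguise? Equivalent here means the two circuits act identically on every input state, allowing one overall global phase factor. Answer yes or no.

Yes: on every input state the two circuits agree up to one overall phase factor.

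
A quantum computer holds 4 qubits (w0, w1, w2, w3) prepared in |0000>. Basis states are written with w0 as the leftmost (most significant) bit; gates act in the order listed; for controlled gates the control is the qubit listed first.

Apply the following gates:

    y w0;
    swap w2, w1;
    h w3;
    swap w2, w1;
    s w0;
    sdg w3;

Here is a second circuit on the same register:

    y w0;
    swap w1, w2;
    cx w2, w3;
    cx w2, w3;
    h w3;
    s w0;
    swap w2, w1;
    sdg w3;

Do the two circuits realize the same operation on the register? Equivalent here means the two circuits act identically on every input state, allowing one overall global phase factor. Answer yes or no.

Yes, they are equivalent — the unitaries differ by at most a global phase.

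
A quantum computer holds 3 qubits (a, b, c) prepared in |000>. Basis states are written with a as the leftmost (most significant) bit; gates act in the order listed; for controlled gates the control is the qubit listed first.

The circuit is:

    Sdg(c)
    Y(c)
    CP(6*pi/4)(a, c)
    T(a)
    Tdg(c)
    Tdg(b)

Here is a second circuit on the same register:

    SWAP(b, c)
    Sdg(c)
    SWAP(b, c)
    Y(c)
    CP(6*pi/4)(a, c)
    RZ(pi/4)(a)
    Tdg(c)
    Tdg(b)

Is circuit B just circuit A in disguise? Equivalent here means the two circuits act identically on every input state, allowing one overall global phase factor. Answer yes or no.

No, they are not equivalent — no single phase factor reconciles the two unitaries.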